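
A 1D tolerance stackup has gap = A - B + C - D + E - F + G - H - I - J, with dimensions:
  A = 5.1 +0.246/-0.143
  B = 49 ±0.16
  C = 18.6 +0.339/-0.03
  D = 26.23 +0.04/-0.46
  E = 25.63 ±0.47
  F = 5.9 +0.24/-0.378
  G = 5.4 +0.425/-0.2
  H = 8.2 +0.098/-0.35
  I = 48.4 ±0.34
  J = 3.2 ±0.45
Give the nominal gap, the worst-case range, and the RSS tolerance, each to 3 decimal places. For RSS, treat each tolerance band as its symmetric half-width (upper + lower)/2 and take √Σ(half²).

nominal=-86.200 wc=[-88.371,-82.582] rss=0.971

Stack each dimension's contribution:
  +A: nom +5.100 → Σnom=5.100; wc +0.246/-0.143 → slack +0.246/-0.143; half-tol=0.195, Σhalf²=0.037830
  -B: nom -49.000 → Σnom=-43.900; wc +0.160/-0.160 → slack +0.406/-0.303; half-tol=0.160, Σhalf²=0.063430
  +C: nom +18.600 → Σnom=-25.300; wc +0.339/-0.030 → slack +0.745/-0.333; half-tol=0.184, Σhalf²=0.097471
  -D: nom -26.230 → Σnom=-51.530; wc +0.460/-0.040 → slack +1.205/-0.373; half-tol=0.250, Σhalf²=0.159971
  +E: nom +25.630 → Σnom=-25.900; wc +0.470/-0.470 → slack +1.675/-0.843; half-tol=0.470, Σhalf²=0.380871
  -F: nom -5.900 → Σnom=-31.800; wc +0.378/-0.240 → slack +2.053/-1.083; half-tol=0.309, Σhalf²=0.476351
  +G: nom +5.400 → Σnom=-26.400; wc +0.425/-0.200 → slack +2.478/-1.283; half-tol=0.312, Σhalf²=0.574008
  -H: nom -8.200 → Σnom=-34.600; wc +0.350/-0.098 → slack +2.828/-1.381; half-tol=0.224, Σhalf²=0.624184
  -I: nom -48.400 → Σnom=-83.000; wc +0.340/-0.340 → slack +3.168/-1.721; half-tol=0.340, Σhalf²=0.739784
  -J: nom -3.200 → Σnom=-86.200; wc +0.450/-0.450 → slack +3.618/-2.171; half-tol=0.450, Σhalf²=0.942284
Nominal = -86.200. Worst-case = [-86.200 - 2.171, -86.200 + 3.618] = [-88.371, -82.582]. RSS = √0.942284 = 0.971.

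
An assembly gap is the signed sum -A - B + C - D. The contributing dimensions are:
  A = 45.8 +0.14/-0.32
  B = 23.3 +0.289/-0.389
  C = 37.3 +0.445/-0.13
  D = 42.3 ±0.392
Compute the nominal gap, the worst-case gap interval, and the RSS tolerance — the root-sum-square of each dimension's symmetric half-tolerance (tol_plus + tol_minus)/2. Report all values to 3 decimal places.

nominal=-74.100 wc=[-75.051,-72.554] rss=0.636

Stack each dimension's contribution:
  -A: nom -45.800 → Σnom=-45.800; wc +0.320/-0.140 → slack +0.320/-0.140; half-tol=0.230, Σhalf²=0.052900
  -B: nom -23.300 → Σnom=-69.100; wc +0.389/-0.289 → slack +0.709/-0.429; half-tol=0.339, Σhalf²=0.167821
  +C: nom +37.300 → Σnom=-31.800; wc +0.445/-0.130 → slack +1.154/-0.559; half-tol=0.287, Σhalf²=0.250477
  -D: nom -42.300 → Σnom=-74.100; wc +0.392/-0.392 → slack +1.546/-0.951; half-tol=0.392, Σhalf²=0.404141
Nominal = -74.100. Worst-case = [-74.100 - 0.951, -74.100 + 1.546] = [-75.051, -72.554]. RSS = √0.404141 = 0.636.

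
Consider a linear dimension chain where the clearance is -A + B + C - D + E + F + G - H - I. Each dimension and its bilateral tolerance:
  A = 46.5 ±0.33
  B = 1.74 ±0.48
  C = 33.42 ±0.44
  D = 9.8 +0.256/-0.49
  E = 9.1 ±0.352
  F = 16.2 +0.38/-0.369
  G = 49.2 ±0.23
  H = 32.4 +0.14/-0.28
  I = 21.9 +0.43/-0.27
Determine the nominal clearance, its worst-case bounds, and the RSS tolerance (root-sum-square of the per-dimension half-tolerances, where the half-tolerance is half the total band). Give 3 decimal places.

nominal=-0.940 wc=[-3.967,2.312] rss=1.075

Stack each dimension's contribution:
  -A: nom -46.500 → Σnom=-46.500; wc +0.330/-0.330 → slack +0.330/-0.330; half-tol=0.330, Σhalf²=0.108900
  +B: nom +1.740 → Σnom=-44.760; wc +0.480/-0.480 → slack +0.810/-0.810; half-tol=0.480, Σhalf²=0.339300
  +C: nom +33.420 → Σnom=-11.340; wc +0.440/-0.440 → slack +1.250/-1.250; half-tol=0.440, Σhalf²=0.532900
  -D: nom -9.800 → Σnom=-21.140; wc +0.490/-0.256 → slack +1.740/-1.506; half-tol=0.373, Σhalf²=0.672029
  +E: nom +9.100 → Σnom=-12.040; wc +0.352/-0.352 → slack +2.092/-1.858; half-tol=0.352, Σhalf²=0.795933
  +F: nom +16.200 → Σnom=4.160; wc +0.380/-0.369 → slack +2.472/-2.227; half-tol=0.374, Σhalf²=0.936183
  +G: nom +49.200 → Σnom=53.360; wc +0.230/-0.230 → slack +2.702/-2.457; half-tol=0.230, Σhalf²=0.989083
  -H: nom -32.400 → Σnom=20.960; wc +0.280/-0.140 → slack +2.982/-2.597; half-tol=0.210, Σhalf²=1.033183
  -I: nom -21.900 → Σnom=-0.940; wc +0.270/-0.430 → slack +3.252/-3.027; half-tol=0.350, Σhalf²=1.155683
Nominal = -0.940. Worst-case = [-0.940 - 3.027, -0.940 + 3.252] = [-3.967, 2.312]. RSS = √1.155683 = 1.075.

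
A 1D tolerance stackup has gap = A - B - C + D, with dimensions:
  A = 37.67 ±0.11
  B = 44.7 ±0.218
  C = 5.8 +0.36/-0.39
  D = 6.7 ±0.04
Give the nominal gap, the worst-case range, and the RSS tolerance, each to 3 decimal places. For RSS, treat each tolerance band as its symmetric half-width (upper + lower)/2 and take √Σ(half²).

nominal=-6.130 wc=[-6.858,-5.372] rss=0.449

Stack each dimension's contribution:
  +A: nom +37.670 → Σnom=37.670; wc +0.110/-0.110 → slack +0.110/-0.110; half-tol=0.110, Σhalf²=0.012100
  -B: nom -44.700 → Σnom=-7.030; wc +0.218/-0.218 → slack +0.328/-0.328; half-tol=0.218, Σhalf²=0.059624
  -C: nom -5.800 → Σnom=-12.830; wc +0.390/-0.360 → slack +0.718/-0.688; half-tol=0.375, Σhalf²=0.200249
  +D: nom +6.700 → Σnom=-6.130; wc +0.040/-0.040 → slack +0.758/-0.728; half-tol=0.040, Σhalf²=0.201849
Nominal = -6.130. Worst-case = [-6.130 - 0.728, -6.130 + 0.758] = [-6.858, -5.372]. RSS = √0.201849 = 0.449.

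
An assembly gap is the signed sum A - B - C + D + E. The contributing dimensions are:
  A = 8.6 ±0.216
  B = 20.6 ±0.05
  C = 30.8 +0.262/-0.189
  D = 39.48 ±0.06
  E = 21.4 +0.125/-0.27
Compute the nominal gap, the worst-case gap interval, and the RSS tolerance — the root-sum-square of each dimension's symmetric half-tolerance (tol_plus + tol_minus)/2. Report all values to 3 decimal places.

nominal=18.080 wc=[17.222,18.720] rss=0.378

Stack each dimension's contribution:
  +A: nom +8.600 → Σnom=8.600; wc +0.216/-0.216 → slack +0.216/-0.216; half-tol=0.216, Σhalf²=0.046656
  -B: nom -20.600 → Σnom=-12.000; wc +0.050/-0.050 → slack +0.266/-0.266; half-tol=0.050, Σhalf²=0.049156
  -C: nom -30.800 → Σnom=-42.800; wc +0.189/-0.262 → slack +0.455/-0.528; half-tol=0.226, Σhalf²=0.100006
  +D: nom +39.480 → Σnom=-3.320; wc +0.060/-0.060 → slack +0.515/-0.588; half-tol=0.060, Σhalf²=0.103606
  +E: nom +21.400 → Σnom=18.080; wc +0.125/-0.270 → slack +0.640/-0.858; half-tol=0.198, Σhalf²=0.142613
Nominal = 18.080. Worst-case = [18.080 - 0.858, 18.080 + 0.640] = [17.222, 18.720]. RSS = √0.142613 = 0.378.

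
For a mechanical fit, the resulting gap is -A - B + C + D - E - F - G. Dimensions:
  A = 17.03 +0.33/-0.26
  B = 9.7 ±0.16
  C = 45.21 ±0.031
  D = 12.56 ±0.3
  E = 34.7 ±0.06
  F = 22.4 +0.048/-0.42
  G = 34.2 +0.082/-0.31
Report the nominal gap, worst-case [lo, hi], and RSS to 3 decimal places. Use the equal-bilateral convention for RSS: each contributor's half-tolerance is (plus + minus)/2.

Stack each dimension's contribution:
  -A: nom -17.030 → Σnom=-17.030; wc +0.260/-0.330 → slack +0.260/-0.330; half-tol=0.295, Σhalf²=0.087025
  -B: nom -9.700 → Σnom=-26.730; wc +0.160/-0.160 → slack +0.420/-0.490; half-tol=0.160, Σhalf²=0.112625
  +C: nom +45.210 → Σnom=18.480; wc +0.031/-0.031 → slack +0.451/-0.521; half-tol=0.031, Σhalf²=0.113586
  +D: nom +12.560 → Σnom=31.040; wc +0.300/-0.300 → slack +0.751/-0.821; half-tol=0.300, Σhalf²=0.203586
  -E: nom -34.700 → Σnom=-3.660; wc +0.060/-0.060 → slack +0.811/-0.881; half-tol=0.060, Σhalf²=0.207186
  -F: nom -22.400 → Σnom=-26.060; wc +0.420/-0.048 → slack +1.231/-0.929; half-tol=0.234, Σhalf²=0.261942
  -G: nom -34.200 → Σnom=-60.260; wc +0.310/-0.082 → slack +1.541/-1.011; half-tol=0.196, Σhalf²=0.300358
Nominal = -60.260. Worst-case = [-60.260 - 1.011, -60.260 + 1.541] = [-61.271, -58.719]. RSS = √0.300358 = 0.548.

nominal=-60.260 wc=[-61.271,-58.719] rss=0.548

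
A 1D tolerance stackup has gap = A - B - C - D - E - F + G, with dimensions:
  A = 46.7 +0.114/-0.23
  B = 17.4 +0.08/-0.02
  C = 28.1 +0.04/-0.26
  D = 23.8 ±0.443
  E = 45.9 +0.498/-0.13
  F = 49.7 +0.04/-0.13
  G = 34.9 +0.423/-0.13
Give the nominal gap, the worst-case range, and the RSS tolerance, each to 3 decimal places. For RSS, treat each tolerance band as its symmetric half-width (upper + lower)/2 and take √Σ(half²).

nominal=-83.300 wc=[-84.761,-81.780] rss=0.658

Stack each dimension's contribution:
  +A: nom +46.700 → Σnom=46.700; wc +0.114/-0.230 → slack +0.114/-0.230; half-tol=0.172, Σhalf²=0.029584
  -B: nom -17.400 → Σnom=29.300; wc +0.020/-0.080 → slack +0.134/-0.310; half-tol=0.050, Σhalf²=0.032084
  -C: nom -28.100 → Σnom=1.200; wc +0.260/-0.040 → slack +0.394/-0.350; half-tol=0.150, Σhalf²=0.054584
  -D: nom -23.800 → Σnom=-22.600; wc +0.443/-0.443 → slack +0.837/-0.793; half-tol=0.443, Σhalf²=0.250833
  -E: nom -45.900 → Σnom=-68.500; wc +0.130/-0.498 → slack +0.967/-1.291; half-tol=0.314, Σhalf²=0.349429
  -F: nom -49.700 → Σnom=-118.200; wc +0.130/-0.040 → slack +1.097/-1.331; half-tol=0.085, Σhalf²=0.356654
  +G: nom +34.900 → Σnom=-83.300; wc +0.423/-0.130 → slack +1.520/-1.461; half-tol=0.276, Σhalf²=0.433106
Nominal = -83.300. Worst-case = [-83.300 - 1.461, -83.300 + 1.520] = [-84.761, -81.780]. RSS = √0.433106 = 0.658.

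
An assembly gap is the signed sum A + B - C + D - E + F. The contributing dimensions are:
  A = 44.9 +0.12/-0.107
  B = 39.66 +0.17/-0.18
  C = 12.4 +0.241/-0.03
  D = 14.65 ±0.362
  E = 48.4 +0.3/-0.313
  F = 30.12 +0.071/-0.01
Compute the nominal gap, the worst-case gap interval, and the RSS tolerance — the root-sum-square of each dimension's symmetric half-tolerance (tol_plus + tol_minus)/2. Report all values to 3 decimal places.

nominal=68.530 wc=[67.330,69.596] rss=0.537

Stack each dimension's contribution:
  +A: nom +44.900 → Σnom=44.900; wc +0.120/-0.107 → slack +0.120/-0.107; half-tol=0.113, Σhalf²=0.012882
  +B: nom +39.660 → Σnom=84.560; wc +0.170/-0.180 → slack +0.290/-0.287; half-tol=0.175, Σhalf²=0.043507
  -C: nom -12.400 → Σnom=72.160; wc +0.030/-0.241 → slack +0.320/-0.528; half-tol=0.136, Σhalf²=0.061867
  +D: nom +14.650 → Σnom=86.810; wc +0.362/-0.362 → slack +0.682/-0.890; half-tol=0.362, Σhalf²=0.192911
  -E: nom -48.400 → Σnom=38.410; wc +0.313/-0.300 → slack +0.995/-1.190; half-tol=0.306, Σhalf²=0.286854
  +F: nom +30.120 → Σnom=68.530; wc +0.071/-0.010 → slack +1.066/-1.200; half-tol=0.040, Σhalf²=0.288494
Nominal = 68.530. Worst-case = [68.530 - 1.200, 68.530 + 1.066] = [67.330, 69.596]. RSS = √0.288494 = 0.537.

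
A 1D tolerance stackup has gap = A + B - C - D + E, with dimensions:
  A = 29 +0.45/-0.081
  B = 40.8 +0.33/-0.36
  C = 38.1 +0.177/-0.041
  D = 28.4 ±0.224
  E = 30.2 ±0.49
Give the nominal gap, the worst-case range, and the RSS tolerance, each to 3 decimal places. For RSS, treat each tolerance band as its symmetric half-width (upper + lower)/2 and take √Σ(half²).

Stack each dimension's contribution:
  +A: nom +29.000 → Σnom=29.000; wc +0.450/-0.081 → slack +0.450/-0.081; half-tol=0.266, Σhalf²=0.070490
  +B: nom +40.800 → Σnom=69.800; wc +0.330/-0.360 → slack +0.780/-0.441; half-tol=0.345, Σhalf²=0.189515
  -C: nom -38.100 → Σnom=31.700; wc +0.041/-0.177 → slack +0.821/-0.618; half-tol=0.109, Σhalf²=0.201396
  -D: nom -28.400 → Σnom=3.300; wc +0.224/-0.224 → slack +1.045/-0.842; half-tol=0.224, Σhalf²=0.251572
  +E: nom +30.200 → Σnom=33.500; wc +0.490/-0.490 → slack +1.535/-1.332; half-tol=0.490, Σhalf²=0.491672
Nominal = 33.500. Worst-case = [33.500 - 1.332, 33.500 + 1.535] = [32.168, 35.035]. RSS = √0.491672 = 0.701.

nominal=33.500 wc=[32.168,35.035] rss=0.701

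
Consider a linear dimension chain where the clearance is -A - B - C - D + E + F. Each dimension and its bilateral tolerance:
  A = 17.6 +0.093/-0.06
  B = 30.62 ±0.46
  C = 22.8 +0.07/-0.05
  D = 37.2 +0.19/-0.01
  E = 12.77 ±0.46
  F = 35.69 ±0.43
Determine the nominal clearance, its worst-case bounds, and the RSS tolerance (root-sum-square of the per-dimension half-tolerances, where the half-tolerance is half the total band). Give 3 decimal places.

nominal=-59.760 wc=[-61.463,-58.290] rss=0.792

Stack each dimension's contribution:
  -A: nom -17.600 → Σnom=-17.600; wc +0.060/-0.093 → slack +0.060/-0.093; half-tol=0.076, Σhalf²=0.005852
  -B: nom -30.620 → Σnom=-48.220; wc +0.460/-0.460 → slack +0.520/-0.553; half-tol=0.460, Σhalf²=0.217452
  -C: nom -22.800 → Σnom=-71.020; wc +0.050/-0.070 → slack +0.570/-0.623; half-tol=0.060, Σhalf²=0.221052
  -D: nom -37.200 → Σnom=-108.220; wc +0.010/-0.190 → slack +0.580/-0.813; half-tol=0.100, Σhalf²=0.231052
  +E: nom +12.770 → Σnom=-95.450; wc +0.460/-0.460 → slack +1.040/-1.273; half-tol=0.460, Σhalf²=0.442652
  +F: nom +35.690 → Σnom=-59.760; wc +0.430/-0.430 → slack +1.470/-1.703; half-tol=0.430, Σhalf²=0.627552
Nominal = -59.760. Worst-case = [-59.760 - 1.703, -59.760 + 1.470] = [-61.463, -58.290]. RSS = √0.627552 = 0.792.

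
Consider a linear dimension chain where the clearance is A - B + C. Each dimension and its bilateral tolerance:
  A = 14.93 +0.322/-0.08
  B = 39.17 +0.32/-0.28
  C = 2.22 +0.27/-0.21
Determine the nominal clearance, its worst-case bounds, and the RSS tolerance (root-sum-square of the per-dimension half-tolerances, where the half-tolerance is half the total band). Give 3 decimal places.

Stack each dimension's contribution:
  +A: nom +14.930 → Σnom=14.930; wc +0.322/-0.080 → slack +0.322/-0.080; half-tol=0.201, Σhalf²=0.040401
  -B: nom -39.170 → Σnom=-24.240; wc +0.280/-0.320 → slack +0.602/-0.400; half-tol=0.300, Σhalf²=0.130401
  +C: nom +2.220 → Σnom=-22.020; wc +0.270/-0.210 → slack +0.872/-0.610; half-tol=0.240, Σhalf²=0.188001
Nominal = -22.020. Worst-case = [-22.020 - 0.610, -22.020 + 0.872] = [-22.630, -21.148]. RSS = √0.188001 = 0.434.

nominal=-22.020 wc=[-22.630,-21.148] rss=0.434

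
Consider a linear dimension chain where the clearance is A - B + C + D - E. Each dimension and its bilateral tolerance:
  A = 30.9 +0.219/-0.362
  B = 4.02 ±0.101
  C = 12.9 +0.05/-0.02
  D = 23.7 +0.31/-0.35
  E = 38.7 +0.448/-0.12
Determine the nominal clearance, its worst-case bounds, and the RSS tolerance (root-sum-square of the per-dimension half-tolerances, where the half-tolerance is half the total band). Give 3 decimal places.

Stack each dimension's contribution:
  +A: nom +30.900 → Σnom=30.900; wc +0.219/-0.362 → slack +0.219/-0.362; half-tol=0.290, Σhalf²=0.084390
  -B: nom -4.020 → Σnom=26.880; wc +0.101/-0.101 → slack +0.320/-0.463; half-tol=0.101, Σhalf²=0.094591
  +C: nom +12.900 → Σnom=39.780; wc +0.050/-0.020 → slack +0.370/-0.483; half-tol=0.035, Σhalf²=0.095816
  +D: nom +23.700 → Σnom=63.480; wc +0.310/-0.350 → slack +0.680/-0.833; half-tol=0.330, Σhalf²=0.204716
  -E: nom -38.700 → Σnom=24.780; wc +0.120/-0.448 → slack +0.800/-1.281; half-tol=0.284, Σhalf²=0.285372
Nominal = 24.780. Worst-case = [24.780 - 1.281, 24.780 + 0.800] = [23.499, 25.580]. RSS = √0.285372 = 0.534.

nominal=24.780 wc=[23.499,25.580] rss=0.534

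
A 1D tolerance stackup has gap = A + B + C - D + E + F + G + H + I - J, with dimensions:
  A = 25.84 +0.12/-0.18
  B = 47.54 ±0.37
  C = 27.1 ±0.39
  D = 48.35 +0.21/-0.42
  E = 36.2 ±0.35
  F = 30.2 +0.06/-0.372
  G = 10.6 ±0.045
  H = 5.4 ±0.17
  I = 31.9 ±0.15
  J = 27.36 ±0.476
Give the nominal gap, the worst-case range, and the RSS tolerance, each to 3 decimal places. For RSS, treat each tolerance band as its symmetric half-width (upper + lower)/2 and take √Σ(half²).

nominal=139.070 wc=[136.357,141.621] rss=0.927

Stack each dimension's contribution:
  +A: nom +25.840 → Σnom=25.840; wc +0.120/-0.180 → slack +0.120/-0.180; half-tol=0.150, Σhalf²=0.022500
  +B: nom +47.540 → Σnom=73.380; wc +0.370/-0.370 → slack +0.490/-0.550; half-tol=0.370, Σhalf²=0.159400
  +C: nom +27.100 → Σnom=100.480; wc +0.390/-0.390 → slack +0.880/-0.940; half-tol=0.390, Σhalf²=0.311500
  -D: nom -48.350 → Σnom=52.130; wc +0.420/-0.210 → slack +1.300/-1.150; half-tol=0.315, Σhalf²=0.410725
  +E: nom +36.200 → Σnom=88.330; wc +0.350/-0.350 → slack +1.650/-1.500; half-tol=0.350, Σhalf²=0.533225
  +F: nom +30.200 → Σnom=118.530; wc +0.060/-0.372 → slack +1.710/-1.872; half-tol=0.216, Σhalf²=0.579881
  +G: nom +10.600 → Σnom=129.130; wc +0.045/-0.045 → slack +1.755/-1.917; half-tol=0.045, Σhalf²=0.581906
  +H: nom +5.400 → Σnom=134.530; wc +0.170/-0.170 → slack +1.925/-2.087; half-tol=0.170, Σhalf²=0.610806
  +I: nom +31.900 → Σnom=166.430; wc +0.150/-0.150 → slack +2.075/-2.237; half-tol=0.150, Σhalf²=0.633306
  -J: nom -27.360 → Σnom=139.070; wc +0.476/-0.476 → slack +2.551/-2.713; half-tol=0.476, Σhalf²=0.859882
Nominal = 139.070. Worst-case = [139.070 - 2.713, 139.070 + 2.551] = [136.357, 141.621]. RSS = √0.859882 = 0.927.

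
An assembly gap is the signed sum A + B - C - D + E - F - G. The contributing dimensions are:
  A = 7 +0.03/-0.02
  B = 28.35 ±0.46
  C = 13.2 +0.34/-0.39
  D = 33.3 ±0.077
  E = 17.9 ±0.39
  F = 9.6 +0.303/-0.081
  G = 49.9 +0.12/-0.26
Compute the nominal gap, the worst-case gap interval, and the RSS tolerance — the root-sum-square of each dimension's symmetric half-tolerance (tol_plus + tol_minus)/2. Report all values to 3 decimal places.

Stack each dimension's contribution:
  +A: nom +7.000 → Σnom=7.000; wc +0.030/-0.020 → slack +0.030/-0.020; half-tol=0.025, Σhalf²=0.000625
  +B: nom +28.350 → Σnom=35.350; wc +0.460/-0.460 → slack +0.490/-0.480; half-tol=0.460, Σhalf²=0.212225
  -C: nom -13.200 → Σnom=22.150; wc +0.390/-0.340 → slack +0.880/-0.820; half-tol=0.365, Σhalf²=0.345450
  -D: nom -33.300 → Σnom=-11.150; wc +0.077/-0.077 → slack +0.957/-0.897; half-tol=0.077, Σhalf²=0.351379
  +E: nom +17.900 → Σnom=6.750; wc +0.390/-0.390 → slack +1.347/-1.287; half-tol=0.390, Σhalf²=0.503479
  -F: nom -9.600 → Σnom=-2.850; wc +0.081/-0.303 → slack +1.428/-1.590; half-tol=0.192, Σhalf²=0.540343
  -G: nom -49.900 → Σnom=-52.750; wc +0.260/-0.120 → slack +1.688/-1.710; half-tol=0.190, Σhalf²=0.576443
Nominal = -52.750. Worst-case = [-52.750 - 1.710, -52.750 + 1.688] = [-54.460, -51.062]. RSS = √0.576443 = 0.759.

nominal=-52.750 wc=[-54.460,-51.062] rss=0.759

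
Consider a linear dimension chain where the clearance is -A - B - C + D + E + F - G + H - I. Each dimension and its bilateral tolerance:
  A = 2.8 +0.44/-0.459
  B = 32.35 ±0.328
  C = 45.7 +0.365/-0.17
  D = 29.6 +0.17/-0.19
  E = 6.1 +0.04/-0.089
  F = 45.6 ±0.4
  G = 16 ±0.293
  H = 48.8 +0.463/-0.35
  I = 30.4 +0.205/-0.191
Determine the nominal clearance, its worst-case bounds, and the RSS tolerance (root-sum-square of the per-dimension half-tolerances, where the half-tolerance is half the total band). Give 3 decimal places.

Stack each dimension's contribution:
  -A: nom -2.800 → Σnom=-2.800; wc +0.459/-0.440 → slack +0.459/-0.440; half-tol=0.450, Σhalf²=0.202050
  -B: nom -32.350 → Σnom=-35.150; wc +0.328/-0.328 → slack +0.787/-0.768; half-tol=0.328, Σhalf²=0.309634
  -C: nom -45.700 → Σnom=-80.850; wc +0.170/-0.365 → slack +0.957/-1.133; half-tol=0.268, Σhalf²=0.381190
  +D: nom +29.600 → Σnom=-51.250; wc +0.170/-0.190 → slack +1.127/-1.323; half-tol=0.180, Σhalf²=0.413590
  +E: nom +6.100 → Σnom=-45.150; wc +0.040/-0.089 → slack +1.167/-1.412; half-tol=0.065, Σhalf²=0.417751
  +F: nom +45.600 → Σnom=0.450; wc +0.400/-0.400 → slack +1.567/-1.812; half-tol=0.400, Σhalf²=0.577751
  -G: nom -16.000 → Σnom=-15.550; wc +0.293/-0.293 → slack +1.860/-2.105; half-tol=0.293, Σhalf²=0.663600
  +H: nom +48.800 → Σnom=33.250; wc +0.463/-0.350 → slack +2.323/-2.455; half-tol=0.406, Σhalf²=0.828842
  -I: nom -30.400 → Σnom=2.850; wc +0.191/-0.205 → slack +2.514/-2.660; half-tol=0.198, Σhalf²=0.868046
Nominal = 2.850. Worst-case = [2.850 - 2.660, 2.850 + 2.514] = [0.190, 5.364]. RSS = √0.868046 = 0.932.

nominal=2.850 wc=[0.190,5.364] rss=0.932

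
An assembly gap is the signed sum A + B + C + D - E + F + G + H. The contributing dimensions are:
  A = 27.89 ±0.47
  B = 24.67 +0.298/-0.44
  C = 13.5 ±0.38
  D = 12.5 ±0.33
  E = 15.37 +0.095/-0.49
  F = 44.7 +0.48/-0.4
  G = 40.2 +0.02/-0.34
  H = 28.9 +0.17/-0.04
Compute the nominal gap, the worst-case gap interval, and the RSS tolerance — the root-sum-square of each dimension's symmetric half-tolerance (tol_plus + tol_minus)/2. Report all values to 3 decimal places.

nominal=176.990 wc=[174.495,179.628] rss=0.966

Stack each dimension's contribution:
  +A: nom +27.890 → Σnom=27.890; wc +0.470/-0.470 → slack +0.470/-0.470; half-tol=0.470, Σhalf²=0.220900
  +B: nom +24.670 → Σnom=52.560; wc +0.298/-0.440 → slack +0.768/-0.910; half-tol=0.369, Σhalf²=0.357061
  +C: nom +13.500 → Σnom=66.060; wc +0.380/-0.380 → slack +1.148/-1.290; half-tol=0.380, Σhalf²=0.501461
  +D: nom +12.500 → Σnom=78.560; wc +0.330/-0.330 → slack +1.478/-1.620; half-tol=0.330, Σhalf²=0.610361
  -E: nom -15.370 → Σnom=63.190; wc +0.490/-0.095 → slack +1.968/-1.715; half-tol=0.292, Σhalf²=0.695917
  +F: nom +44.700 → Σnom=107.890; wc +0.480/-0.400 → slack +2.448/-2.115; half-tol=0.440, Σhalf²=0.889517
  +G: nom +40.200 → Σnom=148.090; wc +0.020/-0.340 → slack +2.468/-2.455; half-tol=0.180, Σhalf²=0.921917
  +H: nom +28.900 → Σnom=176.990; wc +0.170/-0.040 → slack +2.638/-2.495; half-tol=0.105, Σhalf²=0.932942
Nominal = 176.990. Worst-case = [176.990 - 2.495, 176.990 + 2.638] = [174.495, 179.628]. RSS = √0.932942 = 0.966.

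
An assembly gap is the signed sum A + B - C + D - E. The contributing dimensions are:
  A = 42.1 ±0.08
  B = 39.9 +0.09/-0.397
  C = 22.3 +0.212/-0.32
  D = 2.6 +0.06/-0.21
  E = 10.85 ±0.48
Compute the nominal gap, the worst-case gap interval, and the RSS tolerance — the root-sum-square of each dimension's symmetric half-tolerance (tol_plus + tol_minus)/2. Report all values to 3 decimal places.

Stack each dimension's contribution:
  +A: nom +42.100 → Σnom=42.100; wc +0.080/-0.080 → slack +0.080/-0.080; half-tol=0.080, Σhalf²=0.006400
  +B: nom +39.900 → Σnom=82.000; wc +0.090/-0.397 → slack +0.170/-0.477; half-tol=0.243, Σhalf²=0.065692
  -C: nom -22.300 → Σnom=59.700; wc +0.320/-0.212 → slack +0.490/-0.689; half-tol=0.266, Σhalf²=0.136448
  +D: nom +2.600 → Σnom=62.300; wc +0.060/-0.210 → slack +0.550/-0.899; half-tol=0.135, Σhalf²=0.154673
  -E: nom -10.850 → Σnom=51.450; wc +0.480/-0.480 → slack +1.030/-1.379; half-tol=0.480, Σhalf²=0.385073
Nominal = 51.450. Worst-case = [51.450 - 1.379, 51.450 + 1.030] = [50.071, 52.480]. RSS = √0.385073 = 0.621.

nominal=51.450 wc=[50.071,52.480] rss=0.621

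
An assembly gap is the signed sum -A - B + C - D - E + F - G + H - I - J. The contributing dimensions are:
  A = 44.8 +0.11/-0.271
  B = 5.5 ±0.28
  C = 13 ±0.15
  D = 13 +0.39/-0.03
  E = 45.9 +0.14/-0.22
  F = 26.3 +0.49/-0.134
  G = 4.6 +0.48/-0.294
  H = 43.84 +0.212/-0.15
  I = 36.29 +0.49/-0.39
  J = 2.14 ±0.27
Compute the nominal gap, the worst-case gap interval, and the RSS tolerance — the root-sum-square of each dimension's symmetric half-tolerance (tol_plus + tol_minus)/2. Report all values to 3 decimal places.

Stack each dimension's contribution:
  -A: nom -44.800 → Σnom=-44.800; wc +0.271/-0.110 → slack +0.271/-0.110; half-tol=0.191, Σhalf²=0.036290
  -B: nom -5.500 → Σnom=-50.300; wc +0.280/-0.280 → slack +0.551/-0.390; half-tol=0.280, Σhalf²=0.114690
  +C: nom +13.000 → Σnom=-37.300; wc +0.150/-0.150 → slack +0.701/-0.540; half-tol=0.150, Σhalf²=0.137190
  -D: nom -13.000 → Σnom=-50.300; wc +0.030/-0.390 → slack +0.731/-0.930; half-tol=0.210, Σhalf²=0.181290
  -E: nom -45.900 → Σnom=-96.200; wc +0.220/-0.140 → slack +0.951/-1.070; half-tol=0.180, Σhalf²=0.213690
  +F: nom +26.300 → Σnom=-69.900; wc +0.490/-0.134 → slack +1.441/-1.204; half-tol=0.312, Σhalf²=0.311034
  -G: nom -4.600 → Σnom=-74.500; wc +0.294/-0.480 → slack +1.735/-1.684; half-tol=0.387, Σhalf²=0.460803
  +H: nom +43.840 → Σnom=-30.660; wc +0.212/-0.150 → slack +1.947/-1.834; half-tol=0.181, Σhalf²=0.493564
  -I: nom -36.290 → Σnom=-66.950; wc +0.390/-0.490 → slack +2.337/-2.324; half-tol=0.440, Σhalf²=0.687164
  -J: nom -2.140 → Σnom=-69.090; wc +0.270/-0.270 → slack +2.607/-2.594; half-tol=0.270, Σhalf²=0.760064
Nominal = -69.090. Worst-case = [-69.090 - 2.594, -69.090 + 2.607] = [-71.684, -66.483]. RSS = √0.760064 = 0.872.

nominal=-69.090 wc=[-71.684,-66.483] rss=0.872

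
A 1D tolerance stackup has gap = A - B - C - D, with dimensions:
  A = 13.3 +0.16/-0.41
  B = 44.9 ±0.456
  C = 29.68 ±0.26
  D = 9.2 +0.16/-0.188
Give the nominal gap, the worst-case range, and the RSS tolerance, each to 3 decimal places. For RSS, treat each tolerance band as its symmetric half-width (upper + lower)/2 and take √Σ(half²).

nominal=-70.480 wc=[-71.766,-69.416] rss=0.622

Stack each dimension's contribution:
  +A: nom +13.300 → Σnom=13.300; wc +0.160/-0.410 → slack +0.160/-0.410; half-tol=0.285, Σhalf²=0.081225
  -B: nom -44.900 → Σnom=-31.600; wc +0.456/-0.456 → slack +0.616/-0.866; half-tol=0.456, Σhalf²=0.289161
  -C: nom -29.680 → Σnom=-61.280; wc +0.260/-0.260 → slack +0.876/-1.126; half-tol=0.260, Σhalf²=0.356761
  -D: nom -9.200 → Σnom=-70.480; wc +0.188/-0.160 → slack +1.064/-1.286; half-tol=0.174, Σhalf²=0.387037
Nominal = -70.480. Worst-case = [-70.480 - 1.286, -70.480 + 1.064] = [-71.766, -69.416]. RSS = √0.387037 = 0.622.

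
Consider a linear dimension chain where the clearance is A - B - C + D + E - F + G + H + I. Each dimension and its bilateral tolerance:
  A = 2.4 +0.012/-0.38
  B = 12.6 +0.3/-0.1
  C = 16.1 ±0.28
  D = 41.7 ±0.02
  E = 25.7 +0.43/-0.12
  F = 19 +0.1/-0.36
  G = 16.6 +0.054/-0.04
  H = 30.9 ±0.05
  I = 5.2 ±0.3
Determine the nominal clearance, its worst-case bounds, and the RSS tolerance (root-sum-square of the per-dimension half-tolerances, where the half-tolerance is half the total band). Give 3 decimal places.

nominal=74.800 wc=[73.210,76.406] rss=0.617

Stack each dimension's contribution:
  +A: nom +2.400 → Σnom=2.400; wc +0.012/-0.380 → slack +0.012/-0.380; half-tol=0.196, Σhalf²=0.038416
  -B: nom -12.600 → Σnom=-10.200; wc +0.100/-0.300 → slack +0.112/-0.680; half-tol=0.200, Σhalf²=0.078416
  -C: nom -16.100 → Σnom=-26.300; wc +0.280/-0.280 → slack +0.392/-0.960; half-tol=0.280, Σhalf²=0.156816
  +D: nom +41.700 → Σnom=15.400; wc +0.020/-0.020 → slack +0.412/-0.980; half-tol=0.020, Σhalf²=0.157216
  +E: nom +25.700 → Σnom=41.100; wc +0.430/-0.120 → slack +0.842/-1.100; half-tol=0.275, Σhalf²=0.232841
  -F: nom -19.000 → Σnom=22.100; wc +0.360/-0.100 → slack +1.202/-1.200; half-tol=0.230, Σhalf²=0.285741
  +G: nom +16.600 → Σnom=38.700; wc +0.054/-0.040 → slack +1.256/-1.240; half-tol=0.047, Σhalf²=0.287950
  +H: nom +30.900 → Σnom=69.600; wc +0.050/-0.050 → slack +1.306/-1.290; half-tol=0.050, Σhalf²=0.290450
  +I: nom +5.200 → Σnom=74.800; wc +0.300/-0.300 → slack +1.606/-1.590; half-tol=0.300, Σhalf²=0.380450
Nominal = 74.800. Worst-case = [74.800 - 1.590, 74.800 + 1.606] = [73.210, 76.406]. RSS = √0.380450 = 0.617.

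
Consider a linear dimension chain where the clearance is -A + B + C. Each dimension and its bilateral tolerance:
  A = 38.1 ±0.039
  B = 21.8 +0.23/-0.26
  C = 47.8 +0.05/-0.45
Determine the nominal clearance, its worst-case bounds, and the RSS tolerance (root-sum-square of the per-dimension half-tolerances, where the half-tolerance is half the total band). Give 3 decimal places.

Stack each dimension's contribution:
  -A: nom -38.100 → Σnom=-38.100; wc +0.039/-0.039 → slack +0.039/-0.039; half-tol=0.039, Σhalf²=0.001521
  +B: nom +21.800 → Σnom=-16.300; wc +0.230/-0.260 → slack +0.269/-0.299; half-tol=0.245, Σhalf²=0.061546
  +C: nom +47.800 → Σnom=31.500; wc +0.050/-0.450 → slack +0.319/-0.749; half-tol=0.250, Σhalf²=0.124046
Nominal = 31.500. Worst-case = [31.500 - 0.749, 31.500 + 0.319] = [30.751, 31.819]. RSS = √0.124046 = 0.352.

nominal=31.500 wc=[30.751,31.819] rss=0.352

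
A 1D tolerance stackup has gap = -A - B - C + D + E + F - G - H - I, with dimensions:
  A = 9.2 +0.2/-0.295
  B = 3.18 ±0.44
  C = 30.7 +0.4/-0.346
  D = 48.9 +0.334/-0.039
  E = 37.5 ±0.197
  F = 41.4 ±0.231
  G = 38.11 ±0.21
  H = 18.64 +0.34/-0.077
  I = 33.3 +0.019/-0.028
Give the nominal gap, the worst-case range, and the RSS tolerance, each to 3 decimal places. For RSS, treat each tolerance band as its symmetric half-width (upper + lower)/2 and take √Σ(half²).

Stack each dimension's contribution:
  -A: nom -9.200 → Σnom=-9.200; wc +0.295/-0.200 → slack +0.295/-0.200; half-tol=0.247, Σhalf²=0.061256
  -B: nom -3.180 → Σnom=-12.380; wc +0.440/-0.440 → slack +0.735/-0.640; half-tol=0.440, Σhalf²=0.254856
  -C: nom -30.700 → Σnom=-43.080; wc +0.346/-0.400 → slack +1.081/-1.040; half-tol=0.373, Σhalf²=0.393985
  +D: nom +48.900 → Σnom=5.820; wc +0.334/-0.039 → slack +1.415/-1.079; half-tol=0.186, Σhalf²=0.428768
  +E: nom +37.500 → Σnom=43.320; wc +0.197/-0.197 → slack +1.612/-1.276; half-tol=0.197, Σhalf²=0.467577
  +F: nom +41.400 → Σnom=84.720; wc +0.231/-0.231 → slack +1.843/-1.507; half-tol=0.231, Σhalf²=0.520938
  -G: nom -38.110 → Σnom=46.610; wc +0.210/-0.210 → slack +2.053/-1.717; half-tol=0.210, Σhalf²=0.565038
  -H: nom -18.640 → Σnom=27.970; wc +0.077/-0.340 → slack +2.130/-2.057; half-tol=0.209, Σhalf²=0.608510
  -I: nom -33.300 → Σnom=-5.330; wc +0.028/-0.019 → slack +2.158/-2.076; half-tol=0.024, Σhalf²=0.609062
Nominal = -5.330. Worst-case = [-5.330 - 2.076, -5.330 + 2.158] = [-7.406, -3.172]. RSS = √0.609062 = 0.780.

nominal=-5.330 wc=[-7.406,-3.172] rss=0.780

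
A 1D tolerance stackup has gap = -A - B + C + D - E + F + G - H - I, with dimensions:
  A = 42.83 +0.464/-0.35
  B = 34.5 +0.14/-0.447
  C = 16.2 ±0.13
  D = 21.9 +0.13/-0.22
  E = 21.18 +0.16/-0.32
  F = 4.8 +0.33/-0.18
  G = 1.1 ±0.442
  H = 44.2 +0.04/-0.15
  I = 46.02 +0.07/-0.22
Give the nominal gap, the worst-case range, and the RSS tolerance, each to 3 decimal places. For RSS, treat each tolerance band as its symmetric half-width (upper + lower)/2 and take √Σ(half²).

nominal=-144.730 wc=[-146.576,-142.211] rss=0.805

Stack each dimension's contribution:
  -A: nom -42.830 → Σnom=-42.830; wc +0.350/-0.464 → slack +0.350/-0.464; half-tol=0.407, Σhalf²=0.165649
  -B: nom -34.500 → Σnom=-77.330; wc +0.447/-0.140 → slack +0.797/-0.604; half-tol=0.293, Σhalf²=0.251791
  +C: nom +16.200 → Σnom=-61.130; wc +0.130/-0.130 → slack +0.927/-0.734; half-tol=0.130, Σhalf²=0.268691
  +D: nom +21.900 → Σnom=-39.230; wc +0.130/-0.220 → slack +1.057/-0.954; half-tol=0.175, Σhalf²=0.299316
  -E: nom -21.180 → Σnom=-60.410; wc +0.320/-0.160 → slack +1.377/-1.114; half-tol=0.240, Σhalf²=0.356916
  +F: nom +4.800 → Σnom=-55.610; wc +0.330/-0.180 → slack +1.707/-1.294; half-tol=0.255, Σhalf²=0.421941
  +G: nom +1.100 → Σnom=-54.510; wc +0.442/-0.442 → slack +2.149/-1.736; half-tol=0.442, Σhalf²=0.617305
  -H: nom -44.200 → Σnom=-98.710; wc +0.150/-0.040 → slack +2.299/-1.776; half-tol=0.095, Σhalf²=0.626330
  -I: nom -46.020 → Σnom=-144.730; wc +0.220/-0.070 → slack +2.519/-1.846; half-tol=0.145, Σhalf²=0.647355
Nominal = -144.730. Worst-case = [-144.730 - 1.846, -144.730 + 2.519] = [-146.576, -142.211]. RSS = √0.647355 = 0.805.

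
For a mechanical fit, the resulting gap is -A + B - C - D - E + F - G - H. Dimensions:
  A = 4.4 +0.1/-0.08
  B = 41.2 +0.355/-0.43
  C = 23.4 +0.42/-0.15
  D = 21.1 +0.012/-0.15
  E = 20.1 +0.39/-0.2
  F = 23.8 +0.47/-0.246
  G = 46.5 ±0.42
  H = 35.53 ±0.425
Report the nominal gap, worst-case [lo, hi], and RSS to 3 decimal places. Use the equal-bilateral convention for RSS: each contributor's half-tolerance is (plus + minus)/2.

nominal=-86.030 wc=[-88.473,-83.780] rss=0.907

Stack each dimension's contribution:
  -A: nom -4.400 → Σnom=-4.400; wc +0.080/-0.100 → slack +0.080/-0.100; half-tol=0.090, Σhalf²=0.008100
  +B: nom +41.200 → Σnom=36.800; wc +0.355/-0.430 → slack +0.435/-0.530; half-tol=0.392, Σhalf²=0.162156
  -C: nom -23.400 → Σnom=13.400; wc +0.150/-0.420 → slack +0.585/-0.950; half-tol=0.285, Σhalf²=0.243381
  -D: nom -21.100 → Σnom=-7.700; wc +0.150/-0.012 → slack +0.735/-0.962; half-tol=0.081, Σhalf²=0.249942
  -E: nom -20.100 → Σnom=-27.800; wc +0.200/-0.390 → slack +0.935/-1.352; half-tol=0.295, Σhalf²=0.336967
  +F: nom +23.800 → Σnom=-4.000; wc +0.470/-0.246 → slack +1.405/-1.598; half-tol=0.358, Σhalf²=0.465131
  -G: nom -46.500 → Σnom=-50.500; wc +0.420/-0.420 → slack +1.825/-2.018; half-tol=0.420, Σhalf²=0.641531
  -H: nom -35.530 → Σnom=-86.030; wc +0.425/-0.425 → slack +2.250/-2.443; half-tol=0.425, Σhalf²=0.822156
Nominal = -86.030. Worst-case = [-86.030 - 2.443, -86.030 + 2.250] = [-88.473, -83.780]. RSS = √0.822156 = 0.907.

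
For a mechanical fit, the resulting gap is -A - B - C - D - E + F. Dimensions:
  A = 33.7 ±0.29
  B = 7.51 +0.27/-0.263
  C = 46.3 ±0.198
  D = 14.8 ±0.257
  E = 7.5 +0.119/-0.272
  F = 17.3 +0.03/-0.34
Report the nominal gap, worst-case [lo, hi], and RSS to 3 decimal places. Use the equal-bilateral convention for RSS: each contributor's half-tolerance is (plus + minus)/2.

nominal=-92.510 wc=[-93.984,-91.200] rss=0.577

Stack each dimension's contribution:
  -A: nom -33.700 → Σnom=-33.700; wc +0.290/-0.290 → slack +0.290/-0.290; half-tol=0.290, Σhalf²=0.084100
  -B: nom -7.510 → Σnom=-41.210; wc +0.263/-0.270 → slack +0.553/-0.560; half-tol=0.267, Σhalf²=0.155122
  -C: nom -46.300 → Σnom=-87.510; wc +0.198/-0.198 → slack +0.751/-0.758; half-tol=0.198, Σhalf²=0.194326
  -D: nom -14.800 → Σnom=-102.310; wc +0.257/-0.257 → slack +1.008/-1.015; half-tol=0.257, Σhalf²=0.260375
  -E: nom -7.500 → Σnom=-109.810; wc +0.272/-0.119 → slack +1.280/-1.134; half-tol=0.196, Σhalf²=0.298596
  +F: nom +17.300 → Σnom=-92.510; wc +0.030/-0.340 → slack +1.310/-1.474; half-tol=0.185, Σhalf²=0.332821
Nominal = -92.510. Worst-case = [-92.510 - 1.474, -92.510 + 1.310] = [-93.984, -91.200]. RSS = √0.332821 = 0.577.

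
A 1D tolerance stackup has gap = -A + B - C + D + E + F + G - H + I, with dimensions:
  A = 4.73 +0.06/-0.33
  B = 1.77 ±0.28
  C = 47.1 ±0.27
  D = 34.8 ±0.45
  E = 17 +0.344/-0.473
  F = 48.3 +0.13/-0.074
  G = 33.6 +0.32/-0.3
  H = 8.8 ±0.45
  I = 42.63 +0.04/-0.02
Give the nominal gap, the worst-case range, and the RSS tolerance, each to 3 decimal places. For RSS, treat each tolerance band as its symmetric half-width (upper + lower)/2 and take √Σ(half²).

Stack each dimension's contribution:
  -A: nom -4.730 → Σnom=-4.730; wc +0.330/-0.060 → slack +0.330/-0.060; half-tol=0.195, Σhalf²=0.038025
  +B: nom +1.770 → Σnom=-2.960; wc +0.280/-0.280 → slack +0.610/-0.340; half-tol=0.280, Σhalf²=0.116425
  -C: nom -47.100 → Σnom=-50.060; wc +0.270/-0.270 → slack +0.880/-0.610; half-tol=0.270, Σhalf²=0.189325
  +D: nom +34.800 → Σnom=-15.260; wc +0.450/-0.450 → slack +1.330/-1.060; half-tol=0.450, Σhalf²=0.391825
  +E: nom +17.000 → Σnom=1.740; wc +0.344/-0.473 → slack +1.674/-1.533; half-tol=0.408, Σhalf²=0.558697
  +F: nom +48.300 → Σnom=50.040; wc +0.130/-0.074 → slack +1.804/-1.607; half-tol=0.102, Σhalf²=0.569101
  +G: nom +33.600 → Σnom=83.640; wc +0.320/-0.300 → slack +2.124/-1.907; half-tol=0.310, Σhalf²=0.665201
  -H: nom -8.800 → Σnom=74.840; wc +0.450/-0.450 → slack +2.574/-2.357; half-tol=0.450, Σhalf²=0.867701
  +I: nom +42.630 → Σnom=117.470; wc +0.040/-0.020 → slack +2.614/-2.377; half-tol=0.030, Σhalf²=0.868601
Nominal = 117.470. Worst-case = [117.470 - 2.377, 117.470 + 2.614] = [115.093, 120.084]. RSS = √0.868601 = 0.932.

nominal=117.470 wc=[115.093,120.084] rss=0.932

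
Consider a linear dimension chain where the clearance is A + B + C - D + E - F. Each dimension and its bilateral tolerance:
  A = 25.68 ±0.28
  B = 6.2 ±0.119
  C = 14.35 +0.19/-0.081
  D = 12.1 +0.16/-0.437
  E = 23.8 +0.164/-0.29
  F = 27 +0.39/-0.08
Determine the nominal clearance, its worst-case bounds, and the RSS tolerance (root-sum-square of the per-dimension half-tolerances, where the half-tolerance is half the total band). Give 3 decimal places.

nominal=30.930 wc=[29.610,32.200] rss=0.554

Stack each dimension's contribution:
  +A: nom +25.680 → Σnom=25.680; wc +0.280/-0.280 → slack +0.280/-0.280; half-tol=0.280, Σhalf²=0.078400
  +B: nom +6.200 → Σnom=31.880; wc +0.119/-0.119 → slack +0.399/-0.399; half-tol=0.119, Σhalf²=0.092561
  +C: nom +14.350 → Σnom=46.230; wc +0.190/-0.081 → slack +0.589/-0.480; half-tol=0.136, Σhalf²=0.110921
  -D: nom -12.100 → Σnom=34.130; wc +0.437/-0.160 → slack +1.026/-0.640; half-tol=0.298, Σhalf²=0.200023
  +E: nom +23.800 → Σnom=57.930; wc +0.164/-0.290 → slack +1.190/-0.930; half-tol=0.227, Σhalf²=0.251552
  -F: nom -27.000 → Σnom=30.930; wc +0.080/-0.390 → slack +1.270/-1.320; half-tol=0.235, Σhalf²=0.306777
Nominal = 30.930. Worst-case = [30.930 - 1.320, 30.930 + 1.270] = [29.610, 32.200]. RSS = √0.306777 = 0.554.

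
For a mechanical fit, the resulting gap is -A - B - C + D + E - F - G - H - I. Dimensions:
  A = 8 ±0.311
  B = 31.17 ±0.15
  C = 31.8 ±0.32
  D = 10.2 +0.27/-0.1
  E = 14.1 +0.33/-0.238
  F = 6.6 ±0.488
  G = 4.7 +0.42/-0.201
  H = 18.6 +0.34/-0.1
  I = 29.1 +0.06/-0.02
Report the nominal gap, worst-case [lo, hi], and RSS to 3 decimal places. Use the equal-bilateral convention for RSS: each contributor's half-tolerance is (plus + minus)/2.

Stack each dimension's contribution:
  -A: nom -8.000 → Σnom=-8.000; wc +0.311/-0.311 → slack +0.311/-0.311; half-tol=0.311, Σhalf²=0.096721
  -B: nom -31.170 → Σnom=-39.170; wc +0.150/-0.150 → slack +0.461/-0.461; half-tol=0.150, Σhalf²=0.119221
  -C: nom -31.800 → Σnom=-70.970; wc +0.320/-0.320 → slack +0.781/-0.781; half-tol=0.320, Σhalf²=0.221621
  +D: nom +10.200 → Σnom=-60.770; wc +0.270/-0.100 → slack +1.051/-0.881; half-tol=0.185, Σhalf²=0.255846
  +E: nom +14.100 → Σnom=-46.670; wc +0.330/-0.238 → slack +1.381/-1.119; half-tol=0.284, Σhalf²=0.336502
  -F: nom -6.600 → Σnom=-53.270; wc +0.488/-0.488 → slack +1.869/-1.607; half-tol=0.488, Σhalf²=0.574646
  -G: nom -4.700 → Σnom=-57.970; wc +0.201/-0.420 → slack +2.070/-2.027; half-tol=0.310, Σhalf²=0.671056
  -H: nom -18.600 → Σnom=-76.570; wc +0.100/-0.340 → slack +2.170/-2.367; half-tol=0.220, Σhalf²=0.719456
  -I: nom -29.100 → Σnom=-105.670; wc +0.020/-0.060 → slack +2.190/-2.427; half-tol=0.040, Σhalf²=0.721056
Nominal = -105.670. Worst-case = [-105.670 - 2.427, -105.670 + 2.190] = [-108.097, -103.480]. RSS = √0.721056 = 0.849.

nominal=-105.670 wc=[-108.097,-103.480] rss=0.849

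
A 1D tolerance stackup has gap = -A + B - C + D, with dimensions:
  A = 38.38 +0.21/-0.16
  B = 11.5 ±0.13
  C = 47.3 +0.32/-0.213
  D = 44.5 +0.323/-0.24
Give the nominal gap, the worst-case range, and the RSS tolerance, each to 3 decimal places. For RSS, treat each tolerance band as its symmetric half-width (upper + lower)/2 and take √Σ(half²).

nominal=-29.680 wc=[-30.580,-28.854] rss=0.449

Stack each dimension's contribution:
  -A: nom -38.380 → Σnom=-38.380; wc +0.160/-0.210 → slack +0.160/-0.210; half-tol=0.185, Σhalf²=0.034225
  +B: nom +11.500 → Σnom=-26.880; wc +0.130/-0.130 → slack +0.290/-0.340; half-tol=0.130, Σhalf²=0.051125
  -C: nom -47.300 → Σnom=-74.180; wc +0.213/-0.320 → slack +0.503/-0.660; half-tol=0.267, Σhalf²=0.122147
  +D: nom +44.500 → Σnom=-29.680; wc +0.323/-0.240 → slack +0.826/-0.900; half-tol=0.281, Σhalf²=0.201389
Nominal = -29.680. Worst-case = [-29.680 - 0.900, -29.680 + 0.826] = [-30.580, -28.854]. RSS = √0.201389 = 0.449.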